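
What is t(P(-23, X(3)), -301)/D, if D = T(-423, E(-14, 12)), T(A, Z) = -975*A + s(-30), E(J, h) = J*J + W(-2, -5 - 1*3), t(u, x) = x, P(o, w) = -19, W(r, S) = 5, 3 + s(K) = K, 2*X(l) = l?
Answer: -301/412392 ≈ -0.00072989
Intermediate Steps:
X(l) = l/2
s(K) = -3 + K
E(J, h) = 5 + J² (E(J, h) = J*J + 5 = J² + 5 = 5 + J²)
T(A, Z) = -33 - 975*A (T(A, Z) = -975*A + (-3 - 30) = -975*A - 33 = -33 - 975*A)
D = 412392 (D = -33 - 975*(-423) = -33 + 412425 = 412392)
t(P(-23, X(3)), -301)/D = -301/412392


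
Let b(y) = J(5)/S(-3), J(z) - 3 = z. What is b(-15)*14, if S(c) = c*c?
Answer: 112/9 ≈ 12.444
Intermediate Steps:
J(z) = 3 + z
S(c) = c²
b(y) = 8/9 (b(y) = (3 + 5)/((-3)²) = 8/9)
b(-15)*14 = (8/9)*14 = 112/9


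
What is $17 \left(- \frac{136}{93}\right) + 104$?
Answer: $\frac{7360}{93} \approx 79.14$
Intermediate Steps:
$17 \left(- \frac{136}{93}\right) + 104 = - \frac{2312}{93} + 104 = \frac{7360}{93}$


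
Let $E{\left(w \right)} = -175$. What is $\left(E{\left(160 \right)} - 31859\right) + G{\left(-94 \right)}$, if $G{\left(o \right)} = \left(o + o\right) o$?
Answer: $-14362$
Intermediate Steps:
$G{\left(o \right)} = 2 o^{2}$ ($G{\left(o \right)} = 2 o o = 2 o^{2}$)
$\left(E{\left(160 \right)} - 31859\right) + G{\left(-94 \right)} = \left(-175 - 31859\right) + 2 \left(-94\right)^{2} = -32034 + 2 \cdot 8836 = -32034 + 17672 = -14362$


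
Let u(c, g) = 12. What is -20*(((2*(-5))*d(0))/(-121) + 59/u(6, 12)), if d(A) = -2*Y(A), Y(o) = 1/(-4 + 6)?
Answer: -35095/363 ≈ -96.680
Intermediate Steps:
Y(o) = ½ (Y(o) = 1/2 = ½)
d(A) = -1 (d(A) = -2*½ = -1)
-20*(((2*(-5))*d(0))/(-121) + 59/u(6, 12)) = -20*(((2*(-5))*(-1))/(-121) + 59/12) = -20*(-10*(-1)*(-1/121) + 59*(1/12)) = -20*(10*(-1/121) + 59/12) = -20*(-10/121 + 59/12) = -20*7019/1452 = -35095/363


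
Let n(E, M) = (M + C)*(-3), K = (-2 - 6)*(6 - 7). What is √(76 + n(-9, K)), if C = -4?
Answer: 8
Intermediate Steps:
K = 8 (K = -8*(-1) = 8)
n(E, M) = 12 - 3*M (n(E, M) = (M - 4)*(-3) = (-4 + M)*(-3) = 12 - 3*M)
√(76 + n(-9, K)) = √(76 + (12 - 3*8)) = √(76 + (12 - 24)) = √(76 - 12) = √64 = 8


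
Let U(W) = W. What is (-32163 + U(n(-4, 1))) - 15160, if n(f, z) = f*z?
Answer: -47327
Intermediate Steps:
(-32163 + U(n(-4, 1))) - 15160 = (-32163 - 4*1) - 15160 = (-32163 - 4) - 15160 = -32167 - 15160 = -47327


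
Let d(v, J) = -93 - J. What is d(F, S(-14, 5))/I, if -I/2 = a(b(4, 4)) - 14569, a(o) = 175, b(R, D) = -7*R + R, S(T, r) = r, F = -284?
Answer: -49/14394 ≈ -0.0034042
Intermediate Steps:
b(R, D) = -6*R
I = 28788 (I = -2*(175 - 14569) = -2*(-14394) = 28788)
d(F, S(-14, 5))/I = (-93 - 1*5)/28788 = (-93 - 5)*(1/28788) = -98*1/28788 = -49/14394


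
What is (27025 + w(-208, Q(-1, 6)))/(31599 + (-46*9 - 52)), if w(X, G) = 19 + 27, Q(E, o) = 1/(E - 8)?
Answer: 27071/31133 ≈ 0.86953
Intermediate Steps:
Q(E, o) = 1/(-8 + E)
w(X, G) = 46
(27025 + w(-208, Q(-1, 6)))/(31599 + (-46*9 - 52)) = (27025 + 46)/(31599 + (-46*9 - 52)) = 27071/(31599 + (-414 - 52)) = 27071/(31599 - 466) = 27071/31133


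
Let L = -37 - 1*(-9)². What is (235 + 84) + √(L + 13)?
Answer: 319 + I*√105 ≈ 319.0 + 10.247*I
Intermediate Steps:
L = -118 (L = -37 - 1*81 = -37 - 81 = -118)
(235 + 84) + √(L + 13) = (235 + 84) + √(-118 + 13) = 319 + √(-105) = 319 + I*√105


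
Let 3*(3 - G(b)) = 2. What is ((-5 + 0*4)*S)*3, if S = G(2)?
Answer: -35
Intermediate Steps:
G(b) = 7/3 (G(b) = 3 - 1/3*2 = 3 - 2/3 = 7/3)
S = 7/3 ≈ 2.3333
((-5 + 0*4)*S)*3 = ((-5 + 0*4)*(7/3))*3 = ((-5 + 0)*(7/3))*3 = -5*7/3*3 = -35/3*3 = -35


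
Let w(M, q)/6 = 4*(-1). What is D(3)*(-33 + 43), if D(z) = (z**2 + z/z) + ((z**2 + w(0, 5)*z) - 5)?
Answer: -580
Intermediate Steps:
w(M, q) = -24 (w(M, q) = 6*(4*(-1)) = 6*(-4) = -24)
D(z) = -4 - 24*z + 2*z**2 (D(z) = (z**2 + z/z) + ((z**2 - 24*z) - 5) = (z**2 + 1) + (-5 + z**2 - 24*z) = (1 + z**2) + (-5 + z**2 - 24*z) = -4 - 24*z + 2*z**2)
D(3)*(-33 + 43) = (-4 - 24*3 + 2*3**2)*(-33 + 43) = (-4 - 72 + 2*9)*10 = (-4 - 72 + 18)*10 = -58*10 = -580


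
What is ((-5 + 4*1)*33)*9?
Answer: -297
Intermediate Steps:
((-5 + 4*1)*33)*9 = ((-5 + 4)*33)*9 = -1*33*9 = -33*9 = -297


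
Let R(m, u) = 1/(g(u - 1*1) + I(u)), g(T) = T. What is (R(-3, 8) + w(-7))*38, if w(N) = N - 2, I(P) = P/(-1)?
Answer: -380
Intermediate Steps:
I(P) = -P (I(P) = P*(-1) = -P)
R(m, u) = -1 (R(m, u) = 1/((u - 1*1) - u) = 1/((u - 1) - u) = 1/((-1 + u) - u) = 1/(-1) = -1)
w(N) = -2 + N
(R(-3, 8) + w(-7))*38 = (-1 + (-2 - 7))*38 = (-1 - 9)*38 = -10*38 = -380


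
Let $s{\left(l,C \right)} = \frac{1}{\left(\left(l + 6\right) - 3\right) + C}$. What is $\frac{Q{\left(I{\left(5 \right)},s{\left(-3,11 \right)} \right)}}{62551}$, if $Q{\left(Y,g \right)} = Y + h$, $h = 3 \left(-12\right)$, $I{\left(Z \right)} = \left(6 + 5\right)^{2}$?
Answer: $\frac{85}{62551} \approx 0.0013589$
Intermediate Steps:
$s{\left(l,C \right)} = \frac{1}{3 + C + l}$ ($s{\left(l,C \right)} = \frac{1}{\left(\left(6 + l\right) - 3\right) + C} = \frac{1}{\left(3 + l\right) + C} = \frac{1}{3 + C + l}$)
$I{\left(Z \right)} = 121$ ($I{\left(Z \right)} = 11^{2} = 121$)
$h = -36$
$Q{\left(Y,g \right)} = -36 + Y$ ($Q{\left(Y,g \right)} = Y - 36 = -36 + Y$)
$\frac{Q{\left(I{\left(5 \right)},s{\left(-3,11 \right)} \right)}}{62551} = \frac{-36 + 121}{62551} = 85 \cdot \frac{1}{62551} = \frac{85}{62551}$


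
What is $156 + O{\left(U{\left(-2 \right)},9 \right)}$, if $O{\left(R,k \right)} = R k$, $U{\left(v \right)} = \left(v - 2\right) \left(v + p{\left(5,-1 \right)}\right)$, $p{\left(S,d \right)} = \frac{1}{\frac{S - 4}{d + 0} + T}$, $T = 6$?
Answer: $\frac{1104}{5} \approx 220.8$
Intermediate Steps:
$p{\left(S,d \right)} = \frac{1}{6 + \frac{-4 + S}{d}}$ ($p{\left(S,d \right)} = \frac{1}{\frac{S - 4}{d + 0} + 6} = \frac{1}{\frac{-4 + S}{d} + 6} = \frac{1}{6 + \frac{-4 + S}{d}}$)
$U{\left(v \right)} = \left(-2 + v\right) \left(\frac{1}{5} + v\right)$ ($U{\left(v \right)} = \left(v - 2\right) \left(v - \frac{1}{-4 + 5 + 6 \left(-1\right)}\right) = \left(-2 + v\right) \left(v - \frac{1}{-4 + 5 - 6}\right) = \left(-2 + v\right) \left(v - \frac{1}{-5}\right) = \left(-2 + v\right) \left(v - - \frac{1}{5}\right) = \left(-2 + v\right) \left(v + \frac{1}{5}\right) = \left(-2 + v\right) \left(\frac{1}{5} + v\right)$)
$156 + O{\left(U{\left(-2 \right)},9 \right)} = 156 + \left(- \frac{2}{5} + \left(-2\right)^{2} - - \frac{18}{5}\right) 9 = 156 + \left(- \frac{2}{5} + 4 + \frac{18}{5}\right) 9 = 156 + \frac{36}{5} \cdot 9 = 156 + \frac{324}{5} = \frac{1104}{5}$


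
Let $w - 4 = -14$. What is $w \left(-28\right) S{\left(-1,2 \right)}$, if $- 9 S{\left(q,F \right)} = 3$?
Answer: $- \frac{280}{3} \approx -93.333$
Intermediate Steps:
$w = -10$ ($w = 4 - 14 = -10$)
$S{\left(q,F \right)} = - \frac{1}{3}$ ($S{\left(q,F \right)} = \left(- \frac{1}{9}\right) 3 = - \frac{1}{3}$)
$w \left(-28\right) S{\left(-1,2 \right)} = \left(-10\right) \left(-28\right) \left(- \frac{1}{3}\right) = 280 \left(- \frac{1}{3}\right) = - \frac{280}{3}$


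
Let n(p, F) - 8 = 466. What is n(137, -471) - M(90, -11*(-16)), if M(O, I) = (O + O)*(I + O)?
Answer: -47406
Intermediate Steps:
n(p, F) = 474 (n(p, F) = 8 + 466 = 474)
M(O, I) = 2*O*(I + O) (M(O, I) = (2*O)*(I + O) = 2*O*(I + O))
n(137, -471) - M(90, -11*(-16)) = 474 - 2*90*(-11*(-16) + 90) = 474 - 2*90*(176 + 90) = 474 - 2*90*266 = 474 - 1*47880 = 474 - 47880 = -47406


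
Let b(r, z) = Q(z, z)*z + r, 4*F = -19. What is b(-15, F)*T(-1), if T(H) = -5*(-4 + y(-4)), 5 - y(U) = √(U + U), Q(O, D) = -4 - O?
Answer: 1485/16 - 1485*I*√2/8 ≈ 92.813 - 262.51*I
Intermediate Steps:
F = -19/4 (F = (¼)*(-19) = -19/4 ≈ -4.7500)
y(U) = 5 - √2*√U (y(U) = 5 - √(U + U) = 5 - √(2*U) = 5 - √2*√U)
T(H) = -5 + 10*I*√2 (T(H) = -5*(-4 + (5 - √2*√(-4))) = -5*(-4 + (5 - √2*2*I)) = -5*(-4 + (5 - 2*I*√2)) = -5*(1 - 2*I*√2) = -5 + 10*I*√2)
b(r, z) = r + z*(-4 - z) (b(r, z) = (-4 - z)*z + r = z*(-4 - z) + r = r + z*(-4 - z))
b(-15, F)*T(-1) = (-15 - 1*(-19/4)*(4 - 19/4))*(-5 + 10*I*√2) = (-15 - 1*(-19/4)*(-¾))*(-5 + 10*I*√2) = (-15 - 57/16)*(-5 + 10*I*√2) = -297*(-5 + 10*I*√2)/16 = 1485/16 - 1485*I*√2/8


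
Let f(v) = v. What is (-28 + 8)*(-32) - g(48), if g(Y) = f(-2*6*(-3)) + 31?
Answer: 573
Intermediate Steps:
g(Y) = 67 (g(Y) = -2*6*(-3) + 31 = -12*(-3) + 31 = 36 + 31 = 67)
(-28 + 8)*(-32) - g(48) = (-28 + 8)*(-32) - 1*67 = -20*(-32) - 67 = 640 - 67 = 573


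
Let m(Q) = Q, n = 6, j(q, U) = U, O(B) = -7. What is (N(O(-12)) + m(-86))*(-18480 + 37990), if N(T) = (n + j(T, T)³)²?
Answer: 2214053330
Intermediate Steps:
N(T) = (6 + T³)²
(N(O(-12)) + m(-86))*(-18480 + 37990) = ((6 + (-7)³)² - 86)*(-18480 + 37990) = ((6 - 343)² - 86)*19510 = ((-337)² - 86)*19510 = (113569 - 86)*19510 = 113483*19510 = 2214053330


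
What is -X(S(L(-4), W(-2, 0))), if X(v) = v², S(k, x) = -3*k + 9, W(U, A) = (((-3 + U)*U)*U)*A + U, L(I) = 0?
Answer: -81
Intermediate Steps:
W(U, A) = U + A*U²*(-3 + U) (W(U, A) = ((U*(-3 + U))*U)*A + U = (U²*(-3 + U))*A + U = A*U²*(-3 + U) + U = U + A*U²*(-3 + U))
S(k, x) = 9 - 3*k
-X(S(L(-4), W(-2, 0))) = -(9 - 3*0)² = -(9 + 0)² = -1*9² = -1*81 = -81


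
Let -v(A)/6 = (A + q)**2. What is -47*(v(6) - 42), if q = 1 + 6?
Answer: 49632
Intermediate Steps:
q = 7
v(A) = -6*(7 + A)**2 (v(A) = -6*(A + 7)**2 = -6*(7 + A)**2)
-47*(v(6) - 42) = -47*(-6*(7 + 6)**2 - 42) = -47*(-6*13**2 - 42) = -47*(-6*169 - 42) = -47*(-1014 - 42) = -47*(-1056) = 49632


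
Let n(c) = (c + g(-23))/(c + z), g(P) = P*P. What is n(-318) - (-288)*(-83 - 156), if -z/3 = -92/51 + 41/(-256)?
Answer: -93494942048/1358293 ≈ -68833.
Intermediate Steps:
g(P) = P²
z = 25643/4352 (z = -3*(-92/51 + 41/(-256)) = -3*(-92*1/51 + 41*(-1/256)) = -3*(-92/51 - 41/256) = -3*(-25643/13056) = 25643/4352 ≈ 5.8922)
n(c) = (529 + c)/(25643/4352 + c) (n(c) = (c + (-23)²)/(c + 25643/4352) = (c + 529)/(25643/4352 + c) = (529 + c)/(25643/4352 + c))
n(-318) - (-288)*(-83 - 156) = 4352*(529 - 318)/(25643 + 4352*(-318)) - (-288)*(-83 - 156) = 4352*211/(25643 - 1383936) - (-288)*(-239) = 4352*211/(-1358293) - 1*68832 = 4352*(-1/1358293)*211 - 68832 = -918272/1358293 - 68832 = -93494942048/1358293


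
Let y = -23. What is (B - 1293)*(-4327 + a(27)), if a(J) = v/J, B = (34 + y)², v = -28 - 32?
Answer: 45664636/9 ≈ 5.0738e+6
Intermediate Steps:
v = -60
B = 121 (B = (34 - 23)² = 11² = 121)
a(J) = -60/J
(B - 1293)*(-4327 + a(27)) = (121 - 1293)*(-4327 - 60/27) = -1172*(-4327 - 60*1/27) = -1172*(-4327 - 20/9) = -1172*(-38963/9) = 45664636/9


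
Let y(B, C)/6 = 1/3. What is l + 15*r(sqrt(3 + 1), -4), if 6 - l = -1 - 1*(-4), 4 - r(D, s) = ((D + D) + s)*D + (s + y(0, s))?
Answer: 93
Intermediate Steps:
y(B, C) = 2 (y(B, C) = 6/3 = 6*(1/3) = 2)
r(D, s) = 2 - s - D*(s + 2*D) (r(D, s) = 4 - (((D + D) + s)*D + (s + 2)) = 4 - ((2*D + s)*D + (2 + s)) = 4 - ((s + 2*D)*D + (2 + s)) = 4 - (D*(s + 2*D) + (2 + s)) = 4 - (2 + s + D*(s + 2*D)) = 4 + (-2 - s - D*(s + 2*D)) = 2 - s - D*(s + 2*D))
l = 3 (l = 6 - (-1 - 1*(-4)) = 6 - (-1 + 4) = 6 - 1*3 = 6 - 3 = 3)
l + 15*r(sqrt(3 + 1), -4) = 3 + 15*(2 - 1*(-4) - 2*(sqrt(3 + 1))**2 - 1*sqrt(3 + 1)*(-4)) = 3 + 15*(2 + 4 - 2*(sqrt(4))**2 - 1*sqrt(4)*(-4)) = 3 + 15*(2 + 4 - 2*2**2 - 1*2*(-4)) = 3 + 15*(2 + 4 - 2*4 + 8) = 3 + 15*(2 + 4 - 8 + 8) = 3 + 15*6 = 3 + 90 = 93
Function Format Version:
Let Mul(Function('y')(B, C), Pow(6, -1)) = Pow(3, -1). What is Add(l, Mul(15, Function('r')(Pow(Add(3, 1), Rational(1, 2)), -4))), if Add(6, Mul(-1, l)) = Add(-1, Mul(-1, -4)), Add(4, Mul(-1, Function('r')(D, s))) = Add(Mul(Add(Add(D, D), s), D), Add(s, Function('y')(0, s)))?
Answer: 93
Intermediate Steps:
Function('y')(B, C) = 2 (Function('y')(B, C) = Mul(6, Pow(3, -1)) = Mul(6, Rational(1, 3)) = 2)
Function('r')(D, s) = Add(2, Mul(-1, s), Mul(-1, D, Add(s, Mul(2, D)))) (Function('r')(D, s) = Add(4, Mul(-1, Add(Mul(Add(Add(D, D), s), D), Add(s, 2)))) = Add(4, Mul(-1, Add(Mul(Add(Mul(2, D), s), D), Add(2, s)))) = Add(4, Mul(-1, Add(Mul(Add(s, Mul(2, D)), D), Add(2, s)))) = Add(4, Mul(-1, Add(Mul(D, Add(s, Mul(2, D))), Add(2, s)))) = Add(4, Mul(-1, Add(2, s, Mul(D, Add(s, Mul(2, D)))))) = Add(4, Add(-2, Mul(-1, s), Mul(-1, D, Add(s, Mul(2, D))))) = Add(2, Mul(-1, s), Mul(-1, D, Add(s, Mul(2, D)))))
l = 3 (l = Add(6, Mul(-1, Add(-1, Mul(-1, -4)))) = Add(6, Mul(-1, Add(-1, 4))) = Add(6, Mul(-1, 3)) = Add(6, -3) = 3)
Add(l, Mul(15, Function('r')(Pow(Add(3, 1), Rational(1, 2)), -4))) = Add(3, Mul(15, Add(2, Mul(-1, -4), Mul(-2, Pow(Pow(Add(3, 1), Rational(1, 2)), 2)), Mul(-1, Pow(Add(3, 1), Rational(1, 2)), -4)))) = Add(3, Mul(15, Add(2, 4, Mul(-2, Pow(Pow(4, Rational(1, 2)), 2)), Mul(-1, Pow(4, Rational(1, 2)), -4)))) = Add(3, Mul(15, Add(2, 4, Mul(-2, Pow(2, 2)), Mul(-1, 2, -4)))) = Add(3, Mul(15, Add(2, 4, Mul(-2, 4), 8))) = Add(3, Mul(15, Add(2, 4, -8, 8))) = Add(3, Mul(15, 6)) = Add(3, 90) = 93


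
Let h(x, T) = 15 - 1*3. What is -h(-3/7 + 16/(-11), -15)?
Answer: -12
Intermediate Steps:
h(x, T) = 12 (h(x, T) = 15 - 3 = 12)
-h(-3/7 + 16/(-11), -15) = -1*12 = -12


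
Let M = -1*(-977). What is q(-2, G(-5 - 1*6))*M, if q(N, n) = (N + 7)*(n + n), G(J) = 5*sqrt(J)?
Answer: 48850*I*sqrt(11) ≈ 1.6202e+5*I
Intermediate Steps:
q(N, n) = 2*n*(7 + N) (q(N, n) = (7 + N)*(2*n) = 2*n*(7 + N))
M = 977
q(-2, G(-5 - 1*6))*M = (2*(5*sqrt(-5 - 1*6))*(7 - 2))*977 = (2*(5*sqrt(-5 - 6))*5)*977 = (2*(5*sqrt(-11))*5)*977 = (2*(5*(I*sqrt(11)))*5)*977 = (2*(5*I*sqrt(11))*5)*977 = (50*I*sqrt(11))*977 = 48850*I*sqrt(11)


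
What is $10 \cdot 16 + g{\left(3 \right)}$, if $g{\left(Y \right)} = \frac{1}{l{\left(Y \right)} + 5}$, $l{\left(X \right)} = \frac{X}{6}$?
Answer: $\frac{1762}{11} \approx 160.18$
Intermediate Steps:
$l{\left(X \right)} = \frac{X}{6}$ ($l{\left(X \right)} = X \frac{1}{6} = \frac{X}{6}$)
$g{\left(Y \right)} = \frac{1}{5 + \frac{Y}{6}}$ ($g{\left(Y \right)} = \frac{1}{\frac{Y}{6} + 5} = \frac{1}{5 + \frac{Y}{6}}$)
$10 \cdot 16 + g{\left(3 \right)} = 10 \cdot 16 + \frac{6}{30 + 3} = 160 + \frac{6}{33} = 160 + 6 \cdot \frac{1}{33} = 160 + \frac{2}{11} = \frac{1762}{11}$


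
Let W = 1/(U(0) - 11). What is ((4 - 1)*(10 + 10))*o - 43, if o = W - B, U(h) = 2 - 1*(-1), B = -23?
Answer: 2659/2 ≈ 1329.5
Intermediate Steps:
U(h) = 3 (U(h) = 2 + 1 = 3)
W = -⅛ (W = 1/(3 - 11) = 1/(-8) = -⅛ ≈ -0.12500)
o = 183/8 (o = -⅛ - 1*(-23) = -⅛ + 23 = 183/8 ≈ 22.875)
((4 - 1)*(10 + 10))*o - 43 = ((4 - 1)*(10 + 10))*(183/8) - 43 = (3*20)*(183/8) - 43 = 60*(183/8) - 43 = 2745/2 - 43 = 2659/2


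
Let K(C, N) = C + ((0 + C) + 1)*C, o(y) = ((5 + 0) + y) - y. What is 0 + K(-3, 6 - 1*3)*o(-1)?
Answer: 15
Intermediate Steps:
o(y) = 5 (o(y) = (5 + y) - y = 5)
K(C, N) = C + C*(1 + C) (K(C, N) = C + (C + 1)*C = C + (1 + C)*C = C + C*(1 + C))
0 + K(-3, 6 - 1*3)*o(-1) = 0 - 3*(2 - 3)*5 = 0 - 3*(-1)*5 = 0 + 3*5 = 0 + 15 = 15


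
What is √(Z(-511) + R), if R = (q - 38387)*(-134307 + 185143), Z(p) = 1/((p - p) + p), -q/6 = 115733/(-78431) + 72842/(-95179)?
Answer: I*√579304497479249030207001722913243/544943842877 ≈ 44167.0*I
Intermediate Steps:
q = 14338647522/1066426307 (q = -6*(115733/(-78431) + 72842/(-95179)) = -6*(115733*(-1/78431) + 72842*(-1/95179)) = -6*(-115733/78431 - 10406/13597) = -6*(-2389774587/1066426307) = 14338647522/1066426307 ≈ 13.446)
Z(p) = 1/p (Z(p) = 1/(0 + p) = 1/p)
R = -2080339666811753932/1066426307 (R = (14338647522/1066426307 - 38387)*(-134307 + 185143) = -40922567999287/1066426307*50836 = -2080339666811753932/1066426307 ≈ -1.9508e+9)
√(Z(-511) + R) = √(1/(-511) - 2080339666811753932/1066426307) = √(-1/511 - 2080339666811753932/1066426307) = √(-1063053569741872685559/544943842877) = I*√579304497479249030207001722913243/544943842877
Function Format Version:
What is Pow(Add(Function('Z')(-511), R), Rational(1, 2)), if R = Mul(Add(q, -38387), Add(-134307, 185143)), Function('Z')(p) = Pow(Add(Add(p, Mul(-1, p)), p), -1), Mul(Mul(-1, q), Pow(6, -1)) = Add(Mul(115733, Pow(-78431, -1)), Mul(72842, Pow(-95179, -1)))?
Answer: Mul(Rational(1, 544943842877), I, Pow(579304497479249030207001722913243, Rational(1, 2))) ≈ Mul(44167., I)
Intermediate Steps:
q = Rational(14338647522, 1066426307) (q = Mul(-6, Add(Mul(115733, Pow(-78431, -1)), Mul(72842, Pow(-95179, -1)))) = Mul(-6, Add(Mul(115733, Rational(-1, 78431)), Mul(72842, Rational(-1, 95179)))) = Mul(-6, Add(Rational(-115733, 78431), Rational(-10406, 13597))) = Mul(-6, Rational(-2389774587, 1066426307)) = Rational(14338647522, 1066426307) ≈ 13.446)
Function('Z')(p) = Pow(p, -1) (Function('Z')(p) = Pow(Add(0, p), -1) = Pow(p, -1))
R = Rational(-2080339666811753932, 1066426307) (R = Mul(Add(Rational(14338647522, 1066426307), -38387), Add(-134307, 185143)) = Mul(Rational(-40922567999287, 1066426307), 50836) = Rational(-2080339666811753932, 1066426307) ≈ -1.9508e+9)
Pow(Add(Function('Z')(-511), R), Rational(1, 2)) = Pow(Add(Pow(-511, -1), Rational(-2080339666811753932, 1066426307)), Rational(1, 2)) = Pow(Add(Rational(-1, 511), Rational(-2080339666811753932, 1066426307)), Rational(1, 2)) = Pow(Rational(-1063053569741872685559, 544943842877), Rational(1, 2)) = Mul(Rational(1, 544943842877), I, Pow(579304497479249030207001722913243, Rational(1, 2)))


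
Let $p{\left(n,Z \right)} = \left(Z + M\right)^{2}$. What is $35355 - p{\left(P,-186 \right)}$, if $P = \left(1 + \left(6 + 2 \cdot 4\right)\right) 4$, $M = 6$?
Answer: $2955$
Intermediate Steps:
$P = 60$ ($P = \left(1 + \left(6 + 8\right)\right) 4 = \left(1 + 14\right) 4 = 15 \cdot 4 = 60$)
$p{\left(n,Z \right)} = \left(6 + Z\right)^{2}$ ($p{\left(n,Z \right)} = \left(Z + 6\right)^{2} = \left(6 + Z\right)^{2}$)
$35355 - p{\left(P,-186 \right)} = 35355 - \left(6 - 186\right)^{2} = 35355 - \left(-180\right)^{2} = 35355 - 32400 = 2955$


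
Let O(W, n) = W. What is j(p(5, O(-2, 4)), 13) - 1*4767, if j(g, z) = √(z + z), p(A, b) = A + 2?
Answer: -4767 + √26 ≈ -4761.9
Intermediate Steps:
p(A, b) = 2 + A
j(g, z) = √2*√z (j(g, z) = √(2*z) = √2*√z)
j(p(5, O(-2, 4)), 13) - 1*4767 = √2*√13 - 1*4767 = √26 - 4767 = -4767 + √26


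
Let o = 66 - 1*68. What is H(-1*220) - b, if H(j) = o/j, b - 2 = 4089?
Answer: -450009/110 ≈ -4091.0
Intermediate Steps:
o = -2 (o = 66 - 68 = -2)
b = 4091 (b = 2 + 4089 = 4091)
H(j) = -2/j
H(-1*220) - b = -2/((-1*220)) - 1*4091 = -2/(-220) - 4091 = -2*(-1/220) - 4091 = 1/110 - 4091 = -450009/110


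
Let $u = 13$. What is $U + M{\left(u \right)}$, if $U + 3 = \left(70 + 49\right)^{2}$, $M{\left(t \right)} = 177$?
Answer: $14335$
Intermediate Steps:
$U = 14158$ ($U = -3 + \left(70 + 49\right)^{2} = -3 + 119^{2} = -3 + 14161 = 14158$)
$U + M{\left(u \right)} = 14158 + 177 = 14335$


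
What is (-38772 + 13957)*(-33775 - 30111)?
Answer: 1585331090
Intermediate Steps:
(-38772 + 13957)*(-33775 - 30111) = -24815*(-63886) = 1585331090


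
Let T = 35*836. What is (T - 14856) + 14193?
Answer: 28597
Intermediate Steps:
T = 29260
(T - 14856) + 14193 = (29260 - 14856) + 14193 = 14404 + 14193 = 28597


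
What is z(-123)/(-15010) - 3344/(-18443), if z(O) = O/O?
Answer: 50174997/276829430 ≈ 0.18125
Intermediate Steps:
z(O) = 1
z(-123)/(-15010) - 3344/(-18443) = 1/(-15010) - 3344/(-18443) = 1*(-1/15010) - 3344*(-1/18443) = -1/15010 + 3344/18443 = 50174997/276829430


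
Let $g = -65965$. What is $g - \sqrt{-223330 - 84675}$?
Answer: $-65965 - i \sqrt{308005} \approx -65965.0 - 554.98 i$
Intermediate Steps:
$g - \sqrt{-223330 - 84675} = -65965 - \sqrt{-223330 - 84675} = -65965 - \sqrt{-308005} = -65965 - i \sqrt{308005}$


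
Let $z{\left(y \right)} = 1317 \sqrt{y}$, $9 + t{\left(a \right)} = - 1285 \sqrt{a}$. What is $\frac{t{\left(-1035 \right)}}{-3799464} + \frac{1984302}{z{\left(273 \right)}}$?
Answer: $\frac{3}{1266488} + \frac{220478 \sqrt{273}}{39949} + \frac{1285 i \sqrt{115}}{1266488} \approx 91.189 + 0.010881 i$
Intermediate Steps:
$t{\left(a \right)} = -9 - 1285 \sqrt{a}$
$\frac{t{\left(-1035 \right)}}{-3799464} + \frac{1984302}{z{\left(273 \right)}} = \frac{-9 - 1285 \sqrt{-1035}}{-3799464} + \frac{1984302}{1317 \sqrt{273}} = \left(-9 - 1285 \cdot 3 i \sqrt{115}\right) \left(- \frac{1}{3799464}\right) + 1984302 \frac{\sqrt{273}}{359541} = \left(-9 - 3855 i \sqrt{115}\right) \left(- \frac{1}{3799464}\right) + \frac{220478 \sqrt{273}}{39949} = \left(\frac{3}{1266488} + \frac{1285 i \sqrt{115}}{1266488}\right) + \frac{220478 \sqrt{273}}{39949} = \frac{3}{1266488} + \frac{220478 \sqrt{273}}{39949} + \frac{1285 i \sqrt{115}}{1266488}$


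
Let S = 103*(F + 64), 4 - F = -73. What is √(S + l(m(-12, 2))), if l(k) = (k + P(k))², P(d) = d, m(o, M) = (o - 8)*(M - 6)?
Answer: √40123 ≈ 200.31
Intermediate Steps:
F = 77 (F = 4 - 1*(-73) = 4 + 73 = 77)
m(o, M) = (-8 + o)*(-6 + M)
l(k) = 4*k² (l(k) = (k + k)² = (2*k)² = 4*k²)
S = 14523 (S = 103*(77 + 64) = 103*141 = 14523)
√(S + l(m(-12, 2))) = √(14523 + 4*(48 - 8*2 - 6*(-12) + 2*(-12))²) = √(14523 + 4*(48 - 16 + 72 - 24)²) = √(14523 + 4*80²) = √(14523 + 4*6400) = √(14523 + 25600) = √40123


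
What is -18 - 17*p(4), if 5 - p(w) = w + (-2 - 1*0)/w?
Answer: -87/2 ≈ -43.500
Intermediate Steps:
p(w) = 5 - w + 2/w (p(w) = 5 - (w + (-2 - 1*0)/w) = 5 - (w + (-2 + 0)/w) = 5 - (w - 2/w) = 5 + (-w + 2/w) = 5 - w + 2/w)
-18 - 17*p(4) = -18 - 17*(5 - 1*4 + 2/4) = -18 - 17*(5 - 4 + 2*(¼)) = -18 - 17*(5 - 4 + ½) = -18 - 17*3/2 = -18 - 51/2 = -87/2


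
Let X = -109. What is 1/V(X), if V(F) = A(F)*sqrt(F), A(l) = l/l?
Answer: -I*sqrt(109)/109 ≈ -0.095783*I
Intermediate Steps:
A(l) = 1
V(F) = sqrt(F) (V(F) = 1*sqrt(F) = sqrt(F))
1/V(X) = 1/(sqrt(-109)) = 1/(I*sqrt(109)) = -I*sqrt(109)/109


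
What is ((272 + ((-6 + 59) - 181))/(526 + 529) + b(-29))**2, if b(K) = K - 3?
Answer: 1130035456/1113025 ≈ 1015.3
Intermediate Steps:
b(K) = -3 + K
((272 + ((-6 + 59) - 181))/(526 + 529) + b(-29))**2 = ((272 + ((-6 + 59) - 181))/(526 + 529) + (-3 - 29))**2 = ((272 + (53 - 181))/1055 - 32)**2 = ((272 - 128)*(1/1055) - 32)**2 = (144*(1/1055) - 32)**2 = (144/1055 - 32)**2 = (-33616/1055)**2 = 1130035456/1113025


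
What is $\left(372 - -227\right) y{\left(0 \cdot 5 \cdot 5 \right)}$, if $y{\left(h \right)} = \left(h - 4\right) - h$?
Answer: $-2396$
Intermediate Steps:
$y{\left(h \right)} = -4$ ($y{\left(h \right)} = \left(-4 + h\right) - h = -4$)
$\left(372 - -227\right) y{\left(0 \cdot 5 \cdot 5 \right)} = \left(372 - -227\right) \left(-4\right) = \left(372 + 227\right) \left(-4\right) = 599 \left(-4\right) = -2396$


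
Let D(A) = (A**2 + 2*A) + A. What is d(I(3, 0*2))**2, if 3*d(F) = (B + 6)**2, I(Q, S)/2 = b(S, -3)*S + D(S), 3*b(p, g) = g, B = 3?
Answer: 729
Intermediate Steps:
D(A) = A**2 + 3*A
b(p, g) = g/3
I(Q, S) = -2*S + 2*S*(3 + S) (I(Q, S) = 2*(((1/3)*(-3))*S + S*(3 + S)) = 2*(-S + S*(3 + S)) = -2*S + 2*S*(3 + S))
d(F) = 27 (d(F) = (3 + 6)**2/3 = (1/3)*9**2 = (1/3)*81 = 27)
d(I(3, 0*2))**2 = 27**2 = 729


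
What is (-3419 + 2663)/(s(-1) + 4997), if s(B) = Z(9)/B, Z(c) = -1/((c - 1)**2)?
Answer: -2304/15229 ≈ -0.15129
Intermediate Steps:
Z(c) = -1/(-1 + c)**2 (Z(c) = -1/((-1 + c)**2) = -1/(-1 + c)**2)
s(B) = -1/(64*B) (s(B) = (-1/(-1 + 9)**2)/B = (-1/8**2)/B = (-1*1/64)/B = -1/(64*B))
(-3419 + 2663)/(s(-1) + 4997) = (-3419 + 2663)/(-1/64/(-1) + 4997) = -756/(-1/64*(-1) + 4997) = -756/(1/64 + 4997) = -756/319809/64 = -756*64/319809 = -2304/15229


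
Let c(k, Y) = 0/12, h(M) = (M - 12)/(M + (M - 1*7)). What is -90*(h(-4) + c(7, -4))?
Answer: -96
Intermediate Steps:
h(M) = (-12 + M)/(-7 + 2*M) (h(M) = (-12 + M)/(M + (M - 7)) = (-12 + M)/(M + (-7 + M)) = (-12 + M)/(-7 + 2*M))
c(k, Y) = 0 (c(k, Y) = 0*(1/12) = 0)
-90*(h(-4) + c(7, -4)) = -90*((-12 - 4)/(-7 + 2*(-4)) + 0) = -90*(-16/(-7 - 8) + 0) = -90*(-16/(-15) + 0) = -90*(-1/15*(-16) + 0) = -90*(16/15 + 0) = -90*16/15 = -96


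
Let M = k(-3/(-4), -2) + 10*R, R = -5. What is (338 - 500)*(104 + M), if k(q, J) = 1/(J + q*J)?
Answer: -60912/7 ≈ -8701.7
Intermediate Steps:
k(q, J) = 1/(J + J*q)
M = -352/7 (M = 1/((-2)*(1 - 3/(-4))) + 10*(-5) = -1/(2*(1 - 3*(-1/4))) - 50 = -1/(2*(1 + 3/4)) - 50 = -1/(2*7/4) - 50 = -1/2*4/7 - 50 = -2/7 - 50 = -352/7 ≈ -50.286)
(338 - 500)*(104 + M) = (338 - 500)*(104 - 352/7) = -162*376/7 = -60912/7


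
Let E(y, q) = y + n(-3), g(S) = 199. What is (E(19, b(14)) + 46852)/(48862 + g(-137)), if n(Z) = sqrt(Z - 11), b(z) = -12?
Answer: 46871/49061 + I*sqrt(14)/49061 ≈ 0.95536 + 7.6265e-5*I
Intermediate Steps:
n(Z) = sqrt(-11 + Z)
E(y, q) = y + I*sqrt(14) (E(y, q) = y + sqrt(-11 - 3) = y + sqrt(-14) = y + I*sqrt(14))
(E(19, b(14)) + 46852)/(48862 + g(-137)) = ((19 + I*sqrt(14)) + 46852)/(48862 + 199) = (46871 + I*sqrt(14))/49061 = (46871 + I*sqrt(14))*(1/49061) = 46871/49061 + I*sqrt(14)/49061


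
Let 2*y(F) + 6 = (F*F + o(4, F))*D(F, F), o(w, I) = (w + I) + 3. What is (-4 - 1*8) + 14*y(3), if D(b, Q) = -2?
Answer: -320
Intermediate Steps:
o(w, I) = 3 + I + w (o(w, I) = (I + w) + 3 = 3 + I + w)
y(F) = -10 - F - F² (y(F) = -3 + ((F*F + (3 + F + 4))*(-2))/2 = -3 + ((F² + (7 + F))*(-2))/2 = -3 + ((7 + F + F²)*(-2))/2 = -3 + (-14 - 2*F - 2*F²)/2 = -3 + (-7 - F - F²) = -10 - F - F²)
(-4 - 1*8) + 14*y(3) = (-4 - 1*8) + 14*(-10 - 1*3 - 1*3²) = (-4 - 8) + 14*(-10 - 3 - 1*9) = -12 + 14*(-10 - 3 - 9) = -12 + 14*(-22) = -12 - 308 = -320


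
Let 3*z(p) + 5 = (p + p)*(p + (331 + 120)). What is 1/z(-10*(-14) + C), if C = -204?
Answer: -3/49541 ≈ -6.0556e-5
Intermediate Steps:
z(p) = -5/3 + 2*p*(451 + p)/3 (z(p) = -5/3 + ((p + p)*(p + (331 + 120)))/3 = -5/3 + ((2*p)*(p + 451))/3 = -5/3 + ((2*p)*(451 + p))/3 = -5/3 + (2*p*(451 + p))/3 = -5/3 + 2*p*(451 + p)/3)
1/z(-10*(-14) + C) = 1/(-5/3 + 2*(-10*(-14) - 204)²/3 + 902*(-10*(-14) - 204)/3) = 1/(-5/3 + 2*(140 - 204)²/3 + 902*(140 - 204)/3) = 1/(-5/3 + (⅔)*(-64)² + (902/3)*(-64)) = 1/(-5/3 + (⅔)*4096 - 57728/3) = 1/(-5/3 + 8192/3 - 57728/3) = 1/(-49541/3) = -3/49541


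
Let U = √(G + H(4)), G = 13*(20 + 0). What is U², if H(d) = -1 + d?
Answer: 263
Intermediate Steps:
G = 260 (G = 13*20 = 260)
U = √263 (U = √(260 + (-1 + 4)) = √(260 + 3) = √263 ≈ 16.217)
U² = (√263)² = 263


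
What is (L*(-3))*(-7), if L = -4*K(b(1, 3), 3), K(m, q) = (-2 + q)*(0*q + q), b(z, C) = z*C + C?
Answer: -252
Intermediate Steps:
b(z, C) = C + C*z (b(z, C) = C*z + C = C + C*z)
K(m, q) = q*(-2 + q) (K(m, q) = (-2 + q)*(0 + q) = (-2 + q)*q = q*(-2 + q))
L = -12 (L = -12*(-2 + 3) = -12 ≈ -12.000)
(L*(-3))*(-7) = -12*(-3)*(-7) = 36*(-7) = -252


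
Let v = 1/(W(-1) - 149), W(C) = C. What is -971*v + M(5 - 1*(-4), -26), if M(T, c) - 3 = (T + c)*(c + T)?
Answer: 44771/150 ≈ 298.47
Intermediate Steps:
M(T, c) = 3 + (T + c)² (M(T, c) = 3 + (T + c)*(c + T) = 3 + (T + c)*(T + c) = 3 + (T + c)²)
v = -1/150 (v = 1/(-1 - 149) = 1/(-150) = -1/150 ≈ -0.0066667)
-971*v + M(5 - 1*(-4), -26) = -971*(-1/150) + (3 + ((5 - 1*(-4)) - 26)²) = 971/150 + (3 + ((5 + 4) - 26)²) = 971/150 + (3 + (9 - 26)²) = 971/150 + (3 + (-17)²) = 971/150 + (3 + 289) = 971/150 + 292 = 44771/150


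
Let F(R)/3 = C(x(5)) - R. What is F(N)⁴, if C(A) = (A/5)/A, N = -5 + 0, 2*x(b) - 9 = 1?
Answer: 37015056/625 ≈ 59224.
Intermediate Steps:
x(b) = 5 (x(b) = 9/2 + (½)*1 = 9/2 + ½ = 5)
N = -5
C(A) = ⅕ (C(A) = (A*(⅕))/A = (A/5)/A = ⅕)
F(R) = ⅗ - 3*R (F(R) = 3*(⅕ - R) = ⅗ - 3*R)
F(N)⁴ = (⅗ - 3*(-5))⁴ = (⅗ + 15)⁴ = (78/5)⁴ = 37015056/625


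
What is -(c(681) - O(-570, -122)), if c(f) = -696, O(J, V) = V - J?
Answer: 1144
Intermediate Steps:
-(c(681) - O(-570, -122)) = -(-696 - (-122 - 1*(-570))) = -(-696 - (-122 + 570)) = -(-696 - 1*448) = -(-696 - 448) = -1*(-1144) = 1144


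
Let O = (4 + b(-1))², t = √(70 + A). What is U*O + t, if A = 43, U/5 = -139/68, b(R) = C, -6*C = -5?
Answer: -584495/2448 + √113 ≈ -228.13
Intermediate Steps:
C = ⅚ (C = -⅙*(-5) = ⅚ ≈ 0.83333)
b(R) = ⅚
U = -695/68 (U = 5*(-139/68) = -695/68 ≈ -10.221)
t = √113 (t = √(70 + 43) = √113 ≈ 10.630)
O = 841/36 (O = (4 + ⅚)² = (29/6)² = 841/36 ≈ 23.361)
U*O + t = -695/68*841/36 + √113 = -584495/2448 + √113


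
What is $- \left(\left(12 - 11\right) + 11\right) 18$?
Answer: $-216$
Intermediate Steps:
$- \left(\left(12 - 11\right) + 11\right) 18 = - \left(1 + 11\right) 18 = - 12 \cdot 18 = \left(-1\right) 216 = -216$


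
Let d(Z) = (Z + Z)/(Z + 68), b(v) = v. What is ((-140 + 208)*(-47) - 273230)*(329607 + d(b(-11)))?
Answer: -1731124919934/19 ≈ -9.1112e+10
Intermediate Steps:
d(Z) = 2*Z/(68 + Z) (d(Z) = (2*Z)/(68 + Z) = 2*Z/(68 + Z))
((-140 + 208)*(-47) - 273230)*(329607 + d(b(-11))) = ((-140 + 208)*(-47) - 273230)*(329607 + 2*(-11)/(68 - 11)) = (68*(-47) - 273230)*(329607 + 2*(-11)/57) = (-3196 - 273230)*(329607 + 2*(-11)*(1/57)) = -276426*(329607 - 22/57) = -276426*18787577/57 = -1731124919934/19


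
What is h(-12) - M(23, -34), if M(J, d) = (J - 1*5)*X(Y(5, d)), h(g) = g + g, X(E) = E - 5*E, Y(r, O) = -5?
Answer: -384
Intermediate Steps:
X(E) = -4*E
h(g) = 2*g
M(J, d) = -100 + 20*J (M(J, d) = (J - 1*5)*(-4*(-5)) = (J - 5)*20 = (-5 + J)*20 = -100 + 20*J)
h(-12) - M(23, -34) = 2*(-12) - (-100 + 20*23) = -24 - (-100 + 460) = -24 - 1*360 = -24 - 360 = -384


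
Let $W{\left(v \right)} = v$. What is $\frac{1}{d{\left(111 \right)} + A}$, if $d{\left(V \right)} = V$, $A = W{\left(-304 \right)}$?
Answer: $- \frac{1}{193} \approx -0.0051813$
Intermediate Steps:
$A = -304$
$\frac{1}{d{\left(111 \right)} + A} = \frac{1}{111 - 304} = \frac{1}{-193} = - \frac{1}{193}$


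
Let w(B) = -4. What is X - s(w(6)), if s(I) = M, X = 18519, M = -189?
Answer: 18708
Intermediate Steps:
s(I) = -189
X - s(w(6)) = 18519 - 1*(-189) = 18519 + 189 = 18708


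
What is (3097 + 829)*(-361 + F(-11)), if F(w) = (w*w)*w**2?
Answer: 56063280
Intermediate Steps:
F(w) = w**4 (F(w) = w**2*w**2 = w**4)
(3097 + 829)*(-361 + F(-11)) = (3097 + 829)*(-361 + (-11)**4) = 3926*(-361 + 14641) = 3926*14280 = 56063280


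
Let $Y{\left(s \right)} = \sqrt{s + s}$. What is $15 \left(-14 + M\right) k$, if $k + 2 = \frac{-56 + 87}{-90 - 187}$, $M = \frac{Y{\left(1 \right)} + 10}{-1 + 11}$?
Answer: $\frac{114075}{277} - \frac{1755 \sqrt{2}}{554} \approx 407.34$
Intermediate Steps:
$Y{\left(s \right)} = \sqrt{2} \sqrt{s}$ ($Y{\left(s \right)} = \sqrt{2 s} = \sqrt{2} \sqrt{s}$)
$M = 1 + \frac{\sqrt{2}}{10}$ ($M = \frac{\sqrt{2} \sqrt{1} + 10}{-1 + 11} = \frac{\sqrt{2} \cdot 1 + 10}{10} = \left(\sqrt{2} + 10\right) \frac{1}{10} = \left(10 + \sqrt{2}\right) \frac{1}{10} = 1 + \frac{\sqrt{2}}{10} \approx 1.1414$)
$k = - \frac{585}{277}$ ($k = -2 + \frac{-56 + 87}{-90 - 187} = -2 + \frac{31}{-277} = -2 + 31 \left(- \frac{1}{277}\right) = -2 - \frac{31}{277} = - \frac{585}{277} \approx -2.1119$)
$15 \left(-14 + M\right) k = 15 \left(-14 + \left(1 + \frac{\sqrt{2}}{10}\right)\right) \left(- \frac{585}{277}\right) = 15 \left(-13 + \frac{\sqrt{2}}{10}\right) \left(- \frac{585}{277}\right) = \left(-195 + \frac{3 \sqrt{2}}{2}\right) \left(- \frac{585}{277}\right) = \frac{114075}{277} - \frac{1755 \sqrt{2}}{554}$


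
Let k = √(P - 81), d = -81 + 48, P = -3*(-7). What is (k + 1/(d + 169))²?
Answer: -1109759/18496 + I*√15/34 ≈ -60.0 + 0.11391*I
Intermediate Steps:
P = 21
d = -33
k = 2*I*√15 (k = √(21 - 81) = √(-60) = 2*I*√15 ≈ 7.746*I)
(k + 1/(d + 169))² = (2*I*√15 + 1/(-33 + 169))² = (2*I*√15 + 1/136)² = (1/136 + 2*I*√15)²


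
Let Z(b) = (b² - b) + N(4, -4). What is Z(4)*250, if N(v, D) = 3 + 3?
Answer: 4500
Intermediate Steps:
N(v, D) = 6
Z(b) = 6 + b² - b (Z(b) = (b² - b) + 6 = 6 + b² - b)
Z(4)*250 = (6 + 4² - 1*4)*250 = (6 + 16 - 4)*250 = 18*250 = 4500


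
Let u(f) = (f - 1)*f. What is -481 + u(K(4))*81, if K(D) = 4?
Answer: 491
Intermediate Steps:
u(f) = f*(-1 + f) (u(f) = (-1 + f)*f = f*(-1 + f))
-481 + u(K(4))*81 = -481 + (4*(-1 + 4))*81 = -481 + (4*3)*81 = -481 + 12*81 = -481 + 972 = 491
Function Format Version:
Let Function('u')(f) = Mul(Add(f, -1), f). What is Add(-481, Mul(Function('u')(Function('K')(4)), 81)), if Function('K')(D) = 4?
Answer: 491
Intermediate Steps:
Function('u')(f) = Mul(f, Add(-1, f)) (Function('u')(f) = Mul(Add(-1, f), f) = Mul(f, Add(-1, f)))
Add(-481, Mul(Function('u')(Function('K')(4)), 81)) = Add(-481, Mul(Mul(4, Add(-1, 4)), 81)) = Add(-481, Mul(Mul(4, 3), 81)) = Add(-481, Mul(12, 81)) = Add(-481, 972) = 491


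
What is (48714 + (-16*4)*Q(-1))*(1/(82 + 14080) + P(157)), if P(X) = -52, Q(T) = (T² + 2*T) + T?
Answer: -17984186083/7081 ≈ -2.5398e+6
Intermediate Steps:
Q(T) = T² + 3*T
(48714 + (-16*4)*Q(-1))*(1/(82 + 14080) + P(157)) = (48714 + (-16*4)*(-(3 - 1)))*(1/(82 + 14080) - 52) = (48714 - (-64)*2)*(1/14162 - 52) = (48714 - 64*(-2))*(1/14162 - 52) = (48714 + 128)*(-736423/14162) = 48842*(-736423/14162) = -17984186083/7081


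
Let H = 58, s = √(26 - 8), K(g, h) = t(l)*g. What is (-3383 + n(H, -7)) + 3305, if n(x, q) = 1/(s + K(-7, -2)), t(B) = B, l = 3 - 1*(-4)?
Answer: -185923/2383 - 3*√2/2383 ≈ -78.022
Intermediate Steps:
l = 7 (l = 3 + 4 = 7)
K(g, h) = 7*g
s = 3*√2 (s = √18 = 3*√2 ≈ 4.2426)
n(x, q) = 1/(-49 + 3*√2) (n(x, q) = 1/(3*√2 + 7*(-7)) = 1/(3*√2 - 49) = 1/(-49 + 3*√2))
(-3383 + n(H, -7)) + 3305 = (-3383 + (-49/2383 - 3*√2/2383)) + 3305 = (-8061738/2383 - 3*√2/2383) + 3305 = -185923/2383 - 3*√2/2383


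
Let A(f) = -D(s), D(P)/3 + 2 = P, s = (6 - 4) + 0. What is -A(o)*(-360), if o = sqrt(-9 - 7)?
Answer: 0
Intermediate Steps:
o = 4*I (o = sqrt(-16) = 4*I ≈ 4.0*I)
s = 2 (s = 2 + 0 = 2)
D(P) = -6 + 3*P
A(f) = 0 (A(f) = -(-6 + 3*2) = -(-6 + 6) = -1*0 = 0)
-A(o)*(-360) = -0*(-360) = -1*0 = 0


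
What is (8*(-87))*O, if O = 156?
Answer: -108576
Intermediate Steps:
(8*(-87))*O = (8*(-87))*156 = -696*156 = -108576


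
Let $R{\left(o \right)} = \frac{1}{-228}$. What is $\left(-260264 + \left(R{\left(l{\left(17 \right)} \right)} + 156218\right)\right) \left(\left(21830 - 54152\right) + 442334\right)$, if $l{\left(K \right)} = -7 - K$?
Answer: $- \frac{2431626289967}{57} \approx -4.266 \cdot 10^{10}$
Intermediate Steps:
$R{\left(o \right)} = - \frac{1}{228}$
$\left(-260264 + \left(R{\left(l{\left(17 \right)} \right)} + 156218\right)\right) \left(\left(21830 - 54152\right) + 442334\right) = \left(-260264 + \left(- \frac{1}{228} + 156218\right)\right) \left(\left(21830 - 54152\right) + 442334\right) = \left(-260264 + \frac{35617703}{228}\right) \left(-32322 + 442334\right) = \left(- \frac{23722489}{228}\right) 410012 = - \frac{2431626289967}{57}$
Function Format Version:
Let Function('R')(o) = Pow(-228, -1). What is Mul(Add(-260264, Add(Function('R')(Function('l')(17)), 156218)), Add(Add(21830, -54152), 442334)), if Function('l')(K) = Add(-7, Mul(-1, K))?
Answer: Rational(-2431626289967, 57) ≈ -4.2660e+10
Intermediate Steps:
Function('R')(o) = Rational(-1, 228)
Mul(Add(-260264, Add(Function('R')(Function('l')(17)), 156218)), Add(Add(21830, -54152), 442334)) = Mul(Add(-260264, Add(Rational(-1, 228), 156218)), Add(Add(21830, -54152), 442334)) = Mul(Add(-260264, Rational(35617703, 228)), Add(-32322, 442334)) = Mul(Rational(-23722489, 228), 410012) = Rational(-2431626289967, 57)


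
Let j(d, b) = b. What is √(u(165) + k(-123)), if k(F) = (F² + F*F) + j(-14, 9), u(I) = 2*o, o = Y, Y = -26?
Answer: √30215 ≈ 173.82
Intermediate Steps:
o = -26
u(I) = -52 (u(I) = 2*(-26) = -52)
k(F) = 9 + 2*F² (k(F) = (F² + F*F) + 9 = (F² + F²) + 9 = 2*F² + 9 = 9 + 2*F²)
√(u(165) + k(-123)) = √(-52 + (9 + 2*(-123)²)) = √(-52 + (9 + 2*15129)) = √(-52 + (9 + 30258)) = √(-52 + 30267) = √30215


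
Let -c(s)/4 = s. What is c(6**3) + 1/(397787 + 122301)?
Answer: -449356031/520088 ≈ -864.00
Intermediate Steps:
c(s) = -4*s
c(6**3) + 1/(397787 + 122301) = -4*6**3 + 1/(397787 + 122301) = -4*216 + 1/520088 = -864 + 1/520088 = -449356031/520088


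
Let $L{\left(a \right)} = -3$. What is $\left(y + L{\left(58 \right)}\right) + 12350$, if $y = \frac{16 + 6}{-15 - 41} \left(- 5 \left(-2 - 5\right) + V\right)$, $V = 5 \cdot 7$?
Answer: $\frac{24639}{2} \approx 12320.0$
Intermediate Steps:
$V = 35$
$y = - \frac{55}{2}$ ($y = \frac{16 + 6}{-15 - 41} \left(- 5 \left(-2 - 5\right) + 35\right) = \frac{22}{-56} \left(\left(-5\right) \left(-7\right) + 35\right) = 22 \left(- \frac{1}{56}\right) \left(35 + 35\right) = \left(- \frac{11}{28}\right) 70 = - \frac{55}{2} \approx -27.5$)
$\left(y + L{\left(58 \right)}\right) + 12350 = \left(- \frac{55}{2} - 3\right) + 12350 = - \frac{61}{2} + 12350 = \frac{24639}{2}$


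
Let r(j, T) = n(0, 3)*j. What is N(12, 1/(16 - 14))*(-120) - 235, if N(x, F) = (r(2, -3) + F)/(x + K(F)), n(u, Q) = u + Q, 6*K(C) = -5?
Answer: -20425/67 ≈ -304.85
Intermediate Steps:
K(C) = -⅚ (K(C) = (⅙)*(-5) = -⅚)
n(u, Q) = Q + u
r(j, T) = 3*j (r(j, T) = (3 + 0)*j = 3*j)
N(x, F) = (6 + F)/(-⅚ + x) (N(x, F) = (3*2 + F)/(x - ⅚) = (6 + F)/(-⅚ + x))
N(12, 1/(16 - 14))*(-120) - 235 = (6*(6 + 1/(16 - 14))/(-5 + 6*12))*(-120) - 235 = (6*(6 + 1/2)/(-5 + 72))*(-120) - 235 = (6*(6 + ½)/67)*(-120) - 235 = (6*(1/67)*(13/2))*(-120) - 235 = (39/67)*(-120) - 235 = -4680/67 - 235 = -20425/67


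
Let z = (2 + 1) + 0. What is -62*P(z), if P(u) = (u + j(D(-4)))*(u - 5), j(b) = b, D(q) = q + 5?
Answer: 496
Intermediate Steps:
D(q) = 5 + q
z = 3 (z = 3 + 0 = 3)
P(u) = (1 + u)*(-5 + u) (P(u) = (u + (5 - 4))*(u - 5) = (u + 1)*(-5 + u) = (1 + u)*(-5 + u))
-62*P(z) = -62*(-5 + 3² - 4*3) = -62*(-5 + 9 - 12) = -62*(-8) = 496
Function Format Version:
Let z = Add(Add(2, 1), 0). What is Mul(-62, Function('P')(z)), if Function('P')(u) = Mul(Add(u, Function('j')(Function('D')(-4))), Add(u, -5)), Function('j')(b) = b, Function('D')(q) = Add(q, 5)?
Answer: 496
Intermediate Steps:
Function('D')(q) = Add(5, q)
z = 3 (z = Add(3, 0) = 3)
Function('P')(u) = Mul(Add(1, u), Add(-5, u)) (Function('P')(u) = Mul(Add(u, Add(5, -4)), Add(u, -5)) = Mul(Add(u, 1), Add(-5, u)) = Mul(Add(1, u), Add(-5, u)))
Mul(-62, Function('P')(z)) = Mul(-62, Add(-5, Pow(3, 2), Mul(-4, 3))) = Mul(-62, Add(-5, 9, -12)) = Mul(-62, -8) = 496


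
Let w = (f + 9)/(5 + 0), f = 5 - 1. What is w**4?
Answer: 28561/625 ≈ 45.698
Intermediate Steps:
f = 4
w = 13/5 (w = (4 + 9)/(5 + 0) = 13/5 ≈ 2.6000)
w**4 = (13/5)**4 = 28561/625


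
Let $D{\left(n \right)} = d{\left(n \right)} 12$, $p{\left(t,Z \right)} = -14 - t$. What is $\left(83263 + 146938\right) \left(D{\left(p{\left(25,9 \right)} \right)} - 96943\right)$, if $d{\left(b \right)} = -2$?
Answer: $-22321900367$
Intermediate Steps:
$D{\left(n \right)} = -24$ ($D{\left(n \right)} = \left(-2\right) 12 = -24$)
$\left(83263 + 146938\right) \left(D{\left(p{\left(25,9 \right)} \right)} - 96943\right) = \left(83263 + 146938\right) \left(-24 - 96943\right) = 230201 \left(-96967\right) = -22321900367$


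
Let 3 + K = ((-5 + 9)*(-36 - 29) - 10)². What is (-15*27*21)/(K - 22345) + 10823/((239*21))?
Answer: 504437701/253720488 ≈ 1.9882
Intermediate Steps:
K = 72897 (K = -3 + ((-5 + 9)*(-36 - 29) - 10)² = -3 + (4*(-65) - 10)² = -3 + (-260 - 10)² = -3 + (-270)² = -3 + 72900 = 72897)
(-15*27*21)/(K - 22345) + 10823/((239*21)) = (-15*27*21)/(72897 - 22345) + 10823/((239*21)) = -405*21/50552 + 10823/5019 = -8505*1/50552 + 10823*(1/5019) = -8505/50552 + 10823/5019 = 504437701/253720488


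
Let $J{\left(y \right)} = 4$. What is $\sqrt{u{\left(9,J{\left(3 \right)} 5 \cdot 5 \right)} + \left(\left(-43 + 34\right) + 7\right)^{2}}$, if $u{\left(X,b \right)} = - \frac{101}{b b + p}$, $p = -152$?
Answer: $\frac{\sqrt{96734442}}{4924} \approx 1.9974$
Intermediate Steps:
$u{\left(X,b \right)} = - \frac{101}{-152 + b^{2}}$ ($u{\left(X,b \right)} = - \frac{101}{b b - 152} = - \frac{101}{b^{2} - 152} = - \frac{101}{-152 + b^{2}}$)
$\sqrt{u{\left(9,J{\left(3 \right)} 5 \cdot 5 \right)} + \left(\left(-43 + 34\right) + 7\right)^{2}} = \sqrt{- \frac{101}{-152 + \left(4 \cdot 5 \cdot 5\right)^{2}} + \left(\left(-43 + 34\right) + 7\right)^{2}} = \sqrt{- \frac{101}{-152 + \left(20 \cdot 5\right)^{2}} + \left(-9 + 7\right)^{2}} = \sqrt{- \frac{101}{-152 + 100^{2}} + \left(-2\right)^{2}} = \sqrt{- \frac{101}{-152 + 10000} + 4} = \sqrt{- \frac{101}{9848} + 4} = \sqrt{\frac{39291}{9848}} = \frac{\sqrt{96734442}}{4924}$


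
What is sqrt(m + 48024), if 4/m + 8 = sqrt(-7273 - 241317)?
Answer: sqrt(742316711473064 - 248654*I*sqrt(248590))/124327 ≈ 219.14 - 1.83e-5*I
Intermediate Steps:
m = 4/(-8 + I*sqrt(248590)) (m = 4/(-8 + sqrt(-7273 - 241317)) = 4/(-8 + sqrt(-248590)) = 4/(-8 + I*sqrt(248590)) ≈ -0.00012869 - 0.0080206*I)
sqrt(m + 48024) = sqrt((-16/124327 - 2*I*sqrt(248590)/124327) + 48024) = sqrt(5970679832/124327 - 2*I*sqrt(248590)/124327)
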